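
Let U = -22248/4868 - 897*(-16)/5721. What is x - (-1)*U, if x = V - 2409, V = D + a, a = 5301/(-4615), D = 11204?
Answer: 94165164711366/10710579685 ≈ 8791.8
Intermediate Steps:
a = -5301/4615 (a = 5301*(-1/4615) = -5301/4615 ≈ -1.1486)
V = 51701159/4615 (V = 11204 - 5301/4615 = 51701159/4615 ≈ 11203.)
U = -4784606/2320819 (U = -22248*1/4868 + 14352*(1/5721) = -5562/1217 + 4784/1907 = -4784606/2320819 ≈ -2.0616)
x = 40583624/4615 (x = 51701159/4615 - 2409 = 40583624/4615 ≈ 8793.8)
x - (-1)*U = 40583624/4615 - (-1)*(-4784606)/2320819 = 40583624/4615 - 1*4784606/2320819 = 40583624/4615 - 4784606/2320819 = 94165164711366/10710579685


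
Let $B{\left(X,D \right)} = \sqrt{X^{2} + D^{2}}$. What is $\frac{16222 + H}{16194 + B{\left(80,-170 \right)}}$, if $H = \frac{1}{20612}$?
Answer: $\frac{2707376602905}{2702339722816} - \frac{1671839325 \sqrt{353}}{2702339722816} \approx 0.99024$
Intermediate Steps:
$B{\left(X,D \right)} = \sqrt{D^{2} + X^{2}}$
$H = \frac{1}{20612} \approx 4.8515 \cdot 10^{-5}$
$\frac{16222 + H}{16194 + B{\left(80,-170 \right)}} = \frac{16222 + \frac{1}{20612}}{16194 + \sqrt{\left(-170\right)^{2} + 80^{2}}} = \frac{334367865}{20612 \left(16194 + \sqrt{28900 + 6400}\right)} = \frac{334367865}{20612 \left(16194 + \sqrt{35300}\right)} = \frac{334367865}{20612 \left(16194 + 10 \sqrt{353}\right)}$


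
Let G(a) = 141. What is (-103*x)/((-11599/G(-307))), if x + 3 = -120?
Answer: -1786329/11599 ≈ -154.01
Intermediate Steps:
x = -123 (x = -3 - 120 = -123)
(-103*x)/((-11599/G(-307))) = (-103*(-123))/((-11599/141)) = 12669/((-11599*1/141)) = 12669/(-11599/141) = 12669*(-141/11599) = -1786329/11599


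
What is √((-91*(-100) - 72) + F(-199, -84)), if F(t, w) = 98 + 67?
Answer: √9193 ≈ 95.880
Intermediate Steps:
F(t, w) = 165
√((-91*(-100) - 72) + F(-199, -84)) = √((-91*(-100) - 72) + 165) = √((9100 - 72) + 165) = √(9028 + 165) = √9193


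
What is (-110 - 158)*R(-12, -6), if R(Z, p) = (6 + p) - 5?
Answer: 1340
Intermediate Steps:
R(Z, p) = 1 + p
(-110 - 158)*R(-12, -6) = (-110 - 158)*(1 - 6) = -268*(-5) = 1340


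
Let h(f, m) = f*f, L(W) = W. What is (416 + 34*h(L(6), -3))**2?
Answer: 2689600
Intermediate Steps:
h(f, m) = f**2
(416 + 34*h(L(6), -3))**2 = (416 + 34*6**2)**2 = (416 + 34*36)**2 = (416 + 1224)**2 = 1640**2 = 2689600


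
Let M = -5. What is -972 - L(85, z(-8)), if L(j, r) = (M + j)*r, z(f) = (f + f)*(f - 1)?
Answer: -12492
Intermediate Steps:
z(f) = 2*f*(-1 + f) (z(f) = (2*f)*(-1 + f) = 2*f*(-1 + f))
L(j, r) = r*(-5 + j) (L(j, r) = (-5 + j)*r = r*(-5 + j))
-972 - L(85, z(-8)) = -972 - 2*(-8)*(-1 - 8)*(-5 + 85) = -972 - 2*(-8)*(-9)*80 = -972 - 144*80 = -972 - 1*11520 = -972 - 11520 = -12492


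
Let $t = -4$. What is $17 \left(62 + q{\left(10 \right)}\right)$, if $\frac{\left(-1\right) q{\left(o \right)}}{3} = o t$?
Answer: $3094$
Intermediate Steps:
$q{\left(o \right)} = 12 o$ ($q{\left(o \right)} = - 3 o \left(-4\right) = - 3 \left(- 4 o\right) = 12 o$)
$17 \left(62 + q{\left(10 \right)}\right) = 17 \left(62 + 12 \cdot 10\right) = 17 \left(62 + 120\right) = 17 \cdot 182 = 3094$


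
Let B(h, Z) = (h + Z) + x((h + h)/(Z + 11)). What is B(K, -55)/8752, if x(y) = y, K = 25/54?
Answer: -21605/3465792 ≈ -0.0062338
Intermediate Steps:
K = 25/54 (K = 25*(1/54) = 25/54 ≈ 0.46296)
B(h, Z) = Z + h + 2*h/(11 + Z) (B(h, Z) = (h + Z) + (h + h)/(Z + 11) = (Z + h) + (2*h)/(11 + Z) = (Z + h) + 2*h/(11 + Z) = Z + h + 2*h/(11 + Z))
B(K, -55)/8752 = ((2*(25/54) + (11 - 55)*(-55 + 25/54))/(11 - 55))/8752 = ((25/27 - 44*(-2945/54))/(-44))*(1/8752) = -(25/27 + 64790/27)/44*(1/8752) = -1/44*21605/9*(1/8752) = -21605/396*1/8752 = -21605/3465792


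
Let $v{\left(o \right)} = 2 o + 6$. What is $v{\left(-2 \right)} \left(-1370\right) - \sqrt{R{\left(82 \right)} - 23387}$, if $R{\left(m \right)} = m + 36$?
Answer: $-2740 - i \sqrt{23269} \approx -2740.0 - 152.54 i$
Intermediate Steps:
$v{\left(o \right)} = 6 + 2 o$
$R{\left(m \right)} = 36 + m$
$v{\left(-2 \right)} \left(-1370\right) - \sqrt{R{\left(82 \right)} - 23387} = \left(6 + 2 \left(-2\right)\right) \left(-1370\right) - \sqrt{\left(36 + 82\right) - 23387} = \left(6 - 4\right) \left(-1370\right) - \sqrt{118 - 23387} = 2 \left(-1370\right) - \sqrt{-23269} = -2740 - i \sqrt{23269}$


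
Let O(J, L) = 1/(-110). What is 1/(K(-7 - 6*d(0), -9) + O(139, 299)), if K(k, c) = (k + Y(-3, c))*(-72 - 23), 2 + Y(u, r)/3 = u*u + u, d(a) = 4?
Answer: 110/198549 ≈ 0.00055402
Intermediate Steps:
Y(u, r) = -6 + 3*u + 3*u² (Y(u, r) = -6 + 3*(u*u + u) = -6 + 3*(u² + u) = -6 + 3*(u + u²) = -6 + (3*u + 3*u²) = -6 + 3*u + 3*u²)
O(J, L) = -1/110
K(k, c) = -1140 - 95*k (K(k, c) = (k + (-6 + 3*(-3) + 3*(-3)²))*(-72 - 23) = (k + (-6 - 9 + 3*9))*(-95) = (k + (-6 - 9 + 27))*(-95) = (k + 12)*(-95) = (12 + k)*(-95) = -1140 - 95*k)
1/(K(-7 - 6*d(0), -9) + O(139, 299)) = 1/((-1140 - 95*(-7 - 6*4)) - 1/110) = 1/((-1140 - 95*(-7 - 24)) - 1/110) = 1/((-1140 - 95*(-31)) - 1/110) = 1/((-1140 + 2945) - 1/110) = 1/(1805 - 1/110) = 1/(198549/110) = 110/198549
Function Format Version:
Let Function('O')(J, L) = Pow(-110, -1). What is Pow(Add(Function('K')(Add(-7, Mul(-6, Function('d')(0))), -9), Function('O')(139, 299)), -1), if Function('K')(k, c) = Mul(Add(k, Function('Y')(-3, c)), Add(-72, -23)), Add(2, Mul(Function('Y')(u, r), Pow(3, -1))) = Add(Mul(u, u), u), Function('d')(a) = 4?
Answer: Rational(110, 198549) ≈ 0.00055402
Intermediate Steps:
Function('Y')(u, r) = Add(-6, Mul(3, u), Mul(3, Pow(u, 2))) (Function('Y')(u, r) = Add(-6, Mul(3, Add(Mul(u, u), u))) = Add(-6, Mul(3, Add(Pow(u, 2), u))) = Add(-6, Mul(3, Add(u, Pow(u, 2)))) = Add(-6, Add(Mul(3, u), Mul(3, Pow(u, 2)))) = Add(-6, Mul(3, u), Mul(3, Pow(u, 2))))
Function('O')(J, L) = Rational(-1, 110)
Function('K')(k, c) = Add(-1140, Mul(-95, k)) (Function('K')(k, c) = Mul(Add(k, Add(-6, Mul(3, -3), Mul(3, Pow(-3, 2)))), Add(-72, -23)) = Mul(Add(k, Add(-6, -9, Mul(3, 9))), -95) = Mul(Add(k, Add(-6, -9, 27)), -95) = Mul(Add(k, 12), -95) = Mul(Add(12, k), -95) = Add(-1140, Mul(-95, k)))
Pow(Add(Function('K')(Add(-7, Mul(-6, Function('d')(0))), -9), Function('O')(139, 299)), -1) = Pow(Add(Add(-1140, Mul(-95, Add(-7, Mul(-6, 4)))), Rational(-1, 110)), -1) = Pow(Add(Add(-1140, Mul(-95, Add(-7, -24))), Rational(-1, 110)), -1) = Pow(Add(Add(-1140, Mul(-95, -31)), Rational(-1, 110)), -1) = Pow(Add(Add(-1140, 2945), Rational(-1, 110)), -1) = Pow(Add(1805, Rational(-1, 110)), -1) = Pow(Rational(198549, 110), -1) = Rational(110, 198549)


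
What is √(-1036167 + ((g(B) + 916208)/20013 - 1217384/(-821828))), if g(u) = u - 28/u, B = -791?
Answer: 2*I*√475318693596887581340751/1354619931 ≈ 1017.9*I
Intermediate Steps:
√(-1036167 + ((g(B) + 916208)/20013 - 1217384/(-821828))) = √(-1036167 + (((-791 - 28/(-791)) + 916208)/20013 - 1217384/(-821828))) = √(-1036167 + (((-791 - 28*(-1/791)) + 916208)*(1/20013) - 1217384*(-1/821828))) = √(-1036167 + (((-791 + 4/113) + 916208)*(1/20013) + 43478/29351)) = √(-1036167 + ((-89379/113 + 916208)*(1/20013) + 43478/29351)) = √(-1036167 + ((103442125/113)*(1/20013) + 43478/29351)) = √(-1036167 + (103442125/2261469 + 43478/29351)) = √(-1036167 + 447779137151/9482339517) = √(-9824839511174188/9482339517) = 2*I*√475318693596887581340751/1354619931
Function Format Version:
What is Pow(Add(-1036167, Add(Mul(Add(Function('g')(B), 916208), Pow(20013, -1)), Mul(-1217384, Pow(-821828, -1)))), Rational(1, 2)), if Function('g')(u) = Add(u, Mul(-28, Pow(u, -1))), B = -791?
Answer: Mul(Rational(2, 1354619931), I, Pow(475318693596887581340751, Rational(1, 2))) ≈ Mul(1017.9, I)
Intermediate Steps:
Pow(Add(-1036167, Add(Mul(Add(Function('g')(B), 916208), Pow(20013, -1)), Mul(-1217384, Pow(-821828, -1)))), Rational(1, 2)) = Pow(Add(-1036167, Add(Mul(Add(Add(-791, Mul(-28, Pow(-791, -1))), 916208), Pow(20013, -1)), Mul(-1217384, Pow(-821828, -1)))), Rational(1, 2)) = Pow(Add(-1036167, Add(Mul(Add(Add(-791, Mul(-28, Rational(-1, 791))), 916208), Rational(1, 20013)), Mul(-1217384, Rational(-1, 821828)))), Rational(1, 2)) = Pow(Add(-1036167, Add(Mul(Add(Add(-791, Rational(4, 113)), 916208), Rational(1, 20013)), Rational(43478, 29351))), Rational(1, 2)) = Pow(Add(-1036167, Add(Mul(Add(Rational(-89379, 113), 916208), Rational(1, 20013)), Rational(43478, 29351))), Rational(1, 2)) = Pow(Add(-1036167, Add(Mul(Rational(103442125, 113), Rational(1, 20013)), Rational(43478, 29351))), Rational(1, 2)) = Pow(Add(-1036167, Add(Rational(103442125, 2261469), Rational(43478, 29351))), Rational(1, 2)) = Pow(Add(-1036167, Rational(447779137151, 9482339517)), Rational(1, 2)) = Pow(Rational(-9824839511174188, 9482339517), Rational(1, 2)) = Mul(Rational(2, 1354619931), I, Pow(475318693596887581340751, Rational(1, 2)))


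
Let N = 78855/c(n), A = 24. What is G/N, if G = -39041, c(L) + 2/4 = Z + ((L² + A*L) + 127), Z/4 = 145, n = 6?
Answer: -23073231/52570 ≈ -438.90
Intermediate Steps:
Z = 580 (Z = 4*145 = 580)
c(L) = 1413/2 + L² + 24*L (c(L) = -½ + (580 + ((L² + 24*L) + 127)) = -½ + (580 + (127 + L² + 24*L)) = -½ + (707 + L² + 24*L) = 1413/2 + L² + 24*L)
N = 52570/591 (N = 78855/(1413/2 + 6² + 24*6) = 78855/(1413/2 + 36 + 144) = 78855/(1773/2) = 78855*(2/1773) = 52570/591 ≈ 88.951)
G/N = -39041/52570/591 = -39041*591/52570 = -23073231/52570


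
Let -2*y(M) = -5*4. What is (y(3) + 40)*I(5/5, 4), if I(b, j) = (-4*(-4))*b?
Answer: 800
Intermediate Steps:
y(M) = 10 (y(M) = -(-5)*4/2 = -½*(-20) = 10)
I(b, j) = 16*b
(y(3) + 40)*I(5/5, 4) = (10 + 40)*(16*(5/5)) = 50*(16*(5*(⅕))) = 50*(16*1) = 50*16 = 800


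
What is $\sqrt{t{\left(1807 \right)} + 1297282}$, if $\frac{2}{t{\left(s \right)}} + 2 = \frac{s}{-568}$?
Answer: $\frac{\sqrt{1248453231330}}{981} \approx 1139.0$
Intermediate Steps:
$t{\left(s \right)} = \frac{2}{-2 - \frac{s}{568}}$ ($t{\left(s \right)} = \frac{2}{-2 + \frac{s}{-568}} = \frac{2}{-2 + s \left(- \frac{1}{568}\right)} = \frac{2}{-2 - \frac{s}{568}}$)
$\sqrt{t{\left(1807 \right)} + 1297282} = \sqrt{- \frac{1136}{1136 + 1807} + 1297282} = \sqrt{- \frac{1136}{2943} + 1297282} = \sqrt{\frac{3817899790}{2943}} = \frac{\sqrt{1248453231330}}{981}$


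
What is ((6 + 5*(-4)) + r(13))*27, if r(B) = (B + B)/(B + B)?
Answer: -351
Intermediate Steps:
r(B) = 1 (r(B) = (2*B)/((2*B)) = (2*B)*(1/(2*B)) = 1)
((6 + 5*(-4)) + r(13))*27 = ((6 + 5*(-4)) + 1)*27 = ((6 - 20) + 1)*27 = (-14 + 1)*27 = -13*27 = -351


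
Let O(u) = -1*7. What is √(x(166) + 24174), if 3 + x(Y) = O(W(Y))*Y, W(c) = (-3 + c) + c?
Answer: √23009 ≈ 151.69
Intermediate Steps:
W(c) = -3 + 2*c
O(u) = -7
x(Y) = -3 - 7*Y
√(x(166) + 24174) = √((-3 - 7*166) + 24174) = √((-3 - 1162) + 24174) = √(-1165 + 24174) = √23009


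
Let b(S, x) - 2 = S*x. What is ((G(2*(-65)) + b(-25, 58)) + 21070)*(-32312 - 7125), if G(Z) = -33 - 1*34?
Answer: -771190535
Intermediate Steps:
G(Z) = -67 (G(Z) = -33 - 34 = -67)
b(S, x) = 2 + S*x
((G(2*(-65)) + b(-25, 58)) + 21070)*(-32312 - 7125) = ((-67 + (2 - 25*58)) + 21070)*(-32312 - 7125) = ((-67 + (2 - 1450)) + 21070)*(-39437) = ((-67 - 1448) + 21070)*(-39437) = (-1515 + 21070)*(-39437) = 19555*(-39437) = -771190535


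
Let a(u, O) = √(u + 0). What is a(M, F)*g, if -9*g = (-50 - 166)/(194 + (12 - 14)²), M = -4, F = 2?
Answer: 8*I/33 ≈ 0.24242*I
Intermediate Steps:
a(u, O) = √u
g = 4/33 (g = -(-50 - 166)/(9*(194 + (12 - 14)²)) = -(-24)/(194 + (-2)²) = -(-24)/(194 + 4) = -(-24)/198 = -⅑*(-12/11) = 4/33 ≈ 0.12121)
a(M, F)*g = √(-4)*(4/33) = (2*I)*(4/33) = 8*I/33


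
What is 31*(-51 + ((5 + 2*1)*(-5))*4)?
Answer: -5921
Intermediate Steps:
31*(-51 + ((5 + 2*1)*(-5))*4) = 31*(-51 + ((5 + 2)*(-5))*4) = 31*(-51 + (7*(-5))*4) = 31*(-51 - 35*4) = 31*(-51 - 140) = 31*(-191) = -5921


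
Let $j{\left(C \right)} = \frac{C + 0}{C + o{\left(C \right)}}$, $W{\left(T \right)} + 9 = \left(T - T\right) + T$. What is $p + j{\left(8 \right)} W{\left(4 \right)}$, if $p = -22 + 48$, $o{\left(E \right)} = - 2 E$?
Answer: $31$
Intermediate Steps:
$p = 26$
$W{\left(T \right)} = -9 + T$ ($W{\left(T \right)} = -9 + \left(\left(T - T\right) + T\right) = -9 + \left(0 + T\right) = -9 + T$)
$j{\left(C \right)} = -1$ ($j{\left(C \right)} = \frac{C + 0}{C - 2 C} = \frac{C}{\left(-1\right) C} = C \left(- \frac{1}{C}\right) = -1$)
$p + j{\left(8 \right)} W{\left(4 \right)} = 26 - \left(-9 + 4\right) = 26 - -5 = 26 + 5 = 31$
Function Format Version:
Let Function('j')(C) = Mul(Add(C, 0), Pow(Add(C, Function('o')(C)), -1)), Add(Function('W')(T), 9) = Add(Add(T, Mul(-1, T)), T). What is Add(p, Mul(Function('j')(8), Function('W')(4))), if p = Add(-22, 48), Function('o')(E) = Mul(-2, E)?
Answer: 31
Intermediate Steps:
p = 26
Function('W')(T) = Add(-9, T) (Function('W')(T) = Add(-9, Add(Add(T, Mul(-1, T)), T)) = Add(-9, Add(0, T)) = Add(-9, T))
Function('j')(C) = -1 (Function('j')(C) = Mul(Add(C, 0), Pow(Add(C, Mul(-2, C)), -1)) = Mul(C, Pow(Mul(-1, C), -1)) = Mul(C, Mul(-1, Pow(C, -1))) = -1)
Add(p, Mul(Function('j')(8), Function('W')(4))) = Add(26, Mul(-1, Add(-9, 4))) = Add(26, Mul(-1, -5)) = Add(26, 5) = 31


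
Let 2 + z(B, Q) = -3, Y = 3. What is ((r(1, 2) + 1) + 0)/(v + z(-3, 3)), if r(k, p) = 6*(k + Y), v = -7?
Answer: -25/12 ≈ -2.0833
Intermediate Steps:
z(B, Q) = -5 (z(B, Q) = -2 - 3 = -5)
r(k, p) = 18 + 6*k (r(k, p) = 6*(k + 3) = 6*(3 + k) = 18 + 6*k)
((r(1, 2) + 1) + 0)/(v + z(-3, 3)) = (((18 + 6*1) + 1) + 0)/(-7 - 5) = (((18 + 6) + 1) + 0)/(-12) = ((24 + 1) + 0)*(-1/12) = (25 + 0)*(-1/12) = 25*(-1/12) = -25/12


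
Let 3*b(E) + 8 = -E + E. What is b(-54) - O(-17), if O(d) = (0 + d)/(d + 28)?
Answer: -37/33 ≈ -1.1212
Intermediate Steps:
b(E) = -8/3 (b(E) = -8/3 + (-E + E)/3 = -8/3 + (⅓)*0 = -8/3 + 0 = -8/3)
O(d) = d/(28 + d)
b(-54) - O(-17) = -8/3 - (-17)/(28 - 17) = -8/3 - (-17)/11 = -8/3 - 1*(-17/11) = -8/3 + 17/11 = -37/33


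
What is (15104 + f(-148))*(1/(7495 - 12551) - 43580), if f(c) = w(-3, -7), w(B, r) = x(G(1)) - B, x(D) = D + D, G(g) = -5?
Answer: -3326480241657/5056 ≈ -6.5793e+8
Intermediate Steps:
x(D) = 2*D
w(B, r) = -10 - B (w(B, r) = 2*(-5) - B = -10 - B)
f(c) = -7 (f(c) = -10 - 1*(-3) = -10 + 3 = -7)
(15104 + f(-148))*(1/(7495 - 12551) - 43580) = (15104 - 7)*(1/(7495 - 12551) - 43580) = 15097*(1/(-5056) - 43580) = 15097*(-1/5056 - 43580) = 15097*(-220340481/5056) = -3326480241657/5056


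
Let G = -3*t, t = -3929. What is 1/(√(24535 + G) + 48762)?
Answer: 24381/1188848161 - √36322/2377696322 ≈ 2.0428e-5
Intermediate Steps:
G = 11787 (G = -3*(-3929) = 11787)
1/(√(24535 + G) + 48762) = 1/(√(24535 + 11787) + 48762) = 1/(√36322 + 48762) = 1/(48762 + √36322)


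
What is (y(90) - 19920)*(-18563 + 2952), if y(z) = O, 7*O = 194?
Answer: 2173769306/7 ≈ 3.1054e+8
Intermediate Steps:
O = 194/7 (O = (1/7)*194 = 194/7 ≈ 27.714)
y(z) = 194/7
(y(90) - 19920)*(-18563 + 2952) = (194/7 - 19920)*(-18563 + 2952) = -139246/7*(-15611) = 2173769306/7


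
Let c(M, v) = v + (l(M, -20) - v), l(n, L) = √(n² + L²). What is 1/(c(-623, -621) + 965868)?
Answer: 965868/932900604895 - √388529/932900604895 ≈ 1.0347e-6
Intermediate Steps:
l(n, L) = √(L² + n²)
c(M, v) = √(400 + M²) (c(M, v) = v + (√((-20)² + M²) - v) = v + (√(400 + M²) - v) = √(400 + M²))
1/(c(-623, -621) + 965868) = 1/(√(400 + (-623)²) + 965868) = 1/(√(400 + 388129) + 965868) = 1/(√388529 + 965868) = 1/(965868 + √388529)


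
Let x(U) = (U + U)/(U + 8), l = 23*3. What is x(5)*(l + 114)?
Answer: 1830/13 ≈ 140.77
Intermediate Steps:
l = 69
x(U) = 2*U/(8 + U) (x(U) = (2*U)/(8 + U) = 2*U/(8 + U))
x(5)*(l + 114) = (2*5/(8 + 5))*(69 + 114) = (2*5/13)*183 = (2*5*(1/13))*183 = (10/13)*183 = 1830/13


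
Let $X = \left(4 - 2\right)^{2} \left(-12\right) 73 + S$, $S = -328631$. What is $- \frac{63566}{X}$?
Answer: $\frac{63566}{332135} \approx 0.19139$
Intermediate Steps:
$X = -332135$ ($X = \left(4 - 2\right)^{2} \left(-12\right) 73 - 328631 = 2^{2} \left(-12\right) 73 - 328631 = 4 \left(-12\right) 73 - 328631 = \left(-48\right) 73 - 328631 = -3504 - 328631 = -332135$)
$- \frac{63566}{X} = - \frac{63566}{-332135} = \left(-63566\right) \left(- \frac{1}{332135}\right) = \frac{63566}{332135}$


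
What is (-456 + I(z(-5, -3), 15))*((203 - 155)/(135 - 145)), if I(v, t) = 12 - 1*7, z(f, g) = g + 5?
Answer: 10824/5 ≈ 2164.8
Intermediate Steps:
z(f, g) = 5 + g
I(v, t) = 5 (I(v, t) = 12 - 7 = 5)
(-456 + I(z(-5, -3), 15))*((203 - 155)/(135 - 145)) = (-456 + 5)*((203 - 155)/(135 - 145)) = -21648/(-10) = -21648*(-1)/10 = -451*(-24/5) = 10824/5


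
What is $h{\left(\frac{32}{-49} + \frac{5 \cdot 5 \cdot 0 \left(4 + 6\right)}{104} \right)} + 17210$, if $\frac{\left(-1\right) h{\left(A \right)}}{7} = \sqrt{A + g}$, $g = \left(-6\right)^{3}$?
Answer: $17210 - 2 i \sqrt{2654} \approx 17210.0 - 103.03 i$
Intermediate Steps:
$g = -216$
$h{\left(A \right)} = - 7 \sqrt{-216 + A}$ ($h{\left(A \right)} = - 7 \sqrt{A - 216} = - 7 \sqrt{-216 + A}$)
$h{\left(\frac{32}{-49} + \frac{5 \cdot 5 \cdot 0 \left(4 + 6\right)}{104} \right)} + 17210 = - 7 \sqrt{-216 + \left(\frac{32}{-49} + \frac{5 \cdot 5 \cdot 0 \left(4 + 6\right)}{104}\right)} + 17210 = - 7 \sqrt{-216 + \left(32 \left(- \frac{1}{49}\right) + 25 \cdot 0 \cdot 10 \cdot \frac{1}{104}\right)} + 17210 = - 7 \sqrt{-216 - \left(\frac{32}{49} - 25 \cdot 0 \cdot \frac{1}{104}\right)} + 17210 = - 7 \sqrt{-216 + \left(- \frac{32}{49} + 0 \cdot \frac{1}{104}\right)} + 17210 = - 7 \sqrt{-216 + \left(- \frac{32}{49} + 0\right)} + 17210 = - 7 \sqrt{-216 - \frac{32}{49}} + 17210 = - 7 \sqrt{- \frac{10616}{49}} + 17210 = - 7 \frac{2 i \sqrt{2654}}{7} + 17210 = - 2 i \sqrt{2654} + 17210 = 17210 - 2 i \sqrt{2654}$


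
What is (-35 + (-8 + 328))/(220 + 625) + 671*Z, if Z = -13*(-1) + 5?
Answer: 2041239/169 ≈ 12078.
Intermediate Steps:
Z = 18 (Z = 13 + 5 = 18)
(-35 + (-8 + 328))/(220 + 625) + 671*Z = (-35 + (-8 + 328))/(220 + 625) + 671*18 = (-35 + 320)/845 + 12078 = 285*(1/845) + 12078 = 57/169 + 12078 = 2041239/169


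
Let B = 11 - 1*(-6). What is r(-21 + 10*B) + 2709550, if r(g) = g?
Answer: 2709699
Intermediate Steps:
B = 17 (B = 11 + 6 = 17)
r(-21 + 10*B) + 2709550 = (-21 + 10*17) + 2709550 = (-21 + 170) + 2709550 = 149 + 2709550 = 2709699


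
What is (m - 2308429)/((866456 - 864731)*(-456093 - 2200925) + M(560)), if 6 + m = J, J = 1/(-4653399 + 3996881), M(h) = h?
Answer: 216504161333/429865054226260 ≈ 0.00050366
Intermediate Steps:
J = -1/656518 (J = 1/(-656518) = -1/656518 ≈ -1.5232e-6)
m = -3939109/656518 (m = -6 - 1/656518 = -3939109/656518 ≈ -6.0000)
(m - 2308429)/((866456 - 864731)*(-456093 - 2200925) + M(560)) = (-3939109/656518 - 2308429)/((866456 - 864731)*(-456093 - 2200925) + 560) = -1515529129331/(656518*(1725*(-2657018) + 560)) = -1515529129331/(656518*(-4583356050 + 560)) = -1515529129331/656518/(-4583355490) = -1515529129331/656518*(-1/4583355490) = 216504161333/429865054226260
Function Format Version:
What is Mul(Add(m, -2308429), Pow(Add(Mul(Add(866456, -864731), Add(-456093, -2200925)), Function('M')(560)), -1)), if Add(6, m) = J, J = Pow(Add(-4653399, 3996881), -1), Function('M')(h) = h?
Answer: Rational(216504161333, 429865054226260) ≈ 0.00050366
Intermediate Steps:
J = Rational(-1, 656518) (J = Pow(-656518, -1) = Rational(-1, 656518) ≈ -1.5232e-6)
m = Rational(-3939109, 656518) (m = Add(-6, Rational(-1, 656518)) = Rational(-3939109, 656518) ≈ -6.0000)
Mul(Add(m, -2308429), Pow(Add(Mul(Add(866456, -864731), Add(-456093, -2200925)), Function('M')(560)), -1)) = Mul(Add(Rational(-3939109, 656518), -2308429), Pow(Add(Mul(Add(866456, -864731), Add(-456093, -2200925)), 560), -1)) = Mul(Rational(-1515529129331, 656518), Pow(Add(Mul(1725, -2657018), 560), -1)) = Mul(Rational(-1515529129331, 656518), Pow(Add(-4583356050, 560), -1)) = Mul(Rational(-1515529129331, 656518), Pow(-4583355490, -1)) = Mul(Rational(-1515529129331, 656518), Rational(-1, 4583355490)) = Rational(216504161333, 429865054226260)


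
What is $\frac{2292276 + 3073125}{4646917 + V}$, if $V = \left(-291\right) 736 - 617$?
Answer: $\frac{5365401}{4432124} \approx 1.2106$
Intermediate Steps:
$V = -214793$ ($V = -214176 - 617 = -214793$)
$\frac{2292276 + 3073125}{4646917 + V} = \frac{2292276 + 3073125}{4646917 - 214793} = \frac{5365401}{4432124}$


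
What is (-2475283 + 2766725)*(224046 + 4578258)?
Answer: 1399593082368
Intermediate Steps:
(-2475283 + 2766725)*(224046 + 4578258) = 291442*4802304 = 1399593082368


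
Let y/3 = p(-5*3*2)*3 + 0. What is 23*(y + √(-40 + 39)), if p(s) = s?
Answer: -6210 + 23*I ≈ -6210.0 + 23.0*I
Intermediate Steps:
y = -270 (y = 3*((-5*3*2)*3 + 0) = 3*(-15*2*3 + 0) = 3*(-30*3 + 0) = 3*(-90 + 0) = 3*(-90) = -270)
23*(y + √(-40 + 39)) = 23*(-270 + √(-40 + 39)) = 23*(-270 + √(-1)) = 23*(-270 + I) = -6210 + 23*I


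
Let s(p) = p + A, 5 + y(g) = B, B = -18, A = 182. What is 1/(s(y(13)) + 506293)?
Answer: 1/506452 ≈ 1.9745e-6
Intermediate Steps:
y(g) = -23 (y(g) = -5 - 18 = -23)
s(p) = 182 + p (s(p) = p + 182 = 182 + p)
1/(s(y(13)) + 506293) = 1/((182 - 23) + 506293) = 1/(159 + 506293) = 1/506452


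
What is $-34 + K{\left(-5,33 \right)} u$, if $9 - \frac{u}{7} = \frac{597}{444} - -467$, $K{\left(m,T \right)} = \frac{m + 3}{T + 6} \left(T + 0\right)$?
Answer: $\frac{5201983}{962} \approx 5407.5$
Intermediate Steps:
$K{\left(m,T \right)} = \frac{T \left(3 + m\right)}{6 + T}$ ($K{\left(m,T \right)} = \frac{3 + m}{6 + T} T = \frac{T \left(3 + m\right)}{6 + T}$)
$u = - \frac{475881}{148}$ ($u = 63 - 7 \left(\frac{597}{444} - -467\right) = 63 - 7 \left(597 \cdot \frac{1}{444} + 467\right) = 63 - 7 \left(\frac{199}{148} + 467\right) = 63 - \frac{485205}{148} = - \frac{475881}{148} \approx -3215.4$)
$-34 + K{\left(-5,33 \right)} u = -34 + \frac{33 \left(3 - 5\right)}{6 + 33} \left(- \frac{475881}{148}\right) = -34 + 33 \cdot \frac{1}{39} \left(-2\right) \left(- \frac{475881}{148}\right) = -34 - - \frac{5234691}{962} = -34 + \frac{5234691}{962} = \frac{5201983}{962}$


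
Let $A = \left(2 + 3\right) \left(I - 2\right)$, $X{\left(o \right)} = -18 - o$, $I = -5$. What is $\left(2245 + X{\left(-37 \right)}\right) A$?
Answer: $-79240$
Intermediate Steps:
$A = -35$ ($A = \left(2 + 3\right) \left(-5 - 2\right) = 5 \left(-7\right) = -35$)
$\left(2245 + X{\left(-37 \right)}\right) A = \left(2245 - -19\right) \left(-35\right) = \left(2245 + \left(-18 + 37\right)\right) \left(-35\right) = \left(2245 + 19\right) \left(-35\right) = 2264 \left(-35\right) = -79240$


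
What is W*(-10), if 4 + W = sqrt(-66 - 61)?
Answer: 40 - 10*I*sqrt(127) ≈ 40.0 - 112.69*I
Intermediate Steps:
W = -4 + I*sqrt(127) (W = -4 + sqrt(-66 - 61) = -4 + sqrt(-127) = -4 + I*sqrt(127) ≈ -4.0 + 11.269*I)
W*(-10) = (-4 + I*sqrt(127))*(-10) = 40 - 10*I*sqrt(127)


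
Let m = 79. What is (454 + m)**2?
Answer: 284089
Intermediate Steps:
(454 + m)**2 = (454 + 79)**2 = 533**2 = 284089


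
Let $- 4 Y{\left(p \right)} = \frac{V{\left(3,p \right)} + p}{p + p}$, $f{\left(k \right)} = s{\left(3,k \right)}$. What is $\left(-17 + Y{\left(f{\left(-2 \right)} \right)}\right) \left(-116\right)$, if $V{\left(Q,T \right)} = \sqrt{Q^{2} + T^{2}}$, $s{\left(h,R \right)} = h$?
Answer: $\frac{3973}{2} + \frac{29 \sqrt{2}}{2} \approx 2007.0$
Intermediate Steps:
$f{\left(k \right)} = 3$
$Y{\left(p \right)} = - \frac{p + \sqrt{9 + p^{2}}}{8 p}$ ($Y{\left(p \right)} = - \frac{\left(\sqrt{3^{2} + p^{2}} + p\right) \frac{1}{p + p}}{4} = - \frac{\left(\sqrt{9 + p^{2}} + p\right) \frac{1}{2 p}}{4} = - \frac{\left(p + \sqrt{9 + p^{2}}\right) \frac{1}{2 p}}{4} = - \frac{\frac{1}{2} \frac{1}{p} \left(p + \sqrt{9 + p^{2}}\right)}{4} = - \frac{p + \sqrt{9 + p^{2}}}{8 p}$)
$\left(-17 + Y{\left(f{\left(-2 \right)} \right)}\right) \left(-116\right) = \left(-17 + \frac{\left(-1\right) 3 - \sqrt{9 + 3^{2}}}{8 \cdot 3}\right) \left(-116\right) = \left(-17 + \frac{1}{8} \cdot \frac{1}{3} \left(-3 - \sqrt{9 + 9}\right)\right) \left(-116\right) = \left(-17 + \frac{1}{8} \cdot \frac{1}{3} \left(-3 - \sqrt{18}\right)\right) \left(-116\right) = \left(-17 + \frac{1}{8} \cdot \frac{1}{3} \left(-3 - 3 \sqrt{2}\right)\right) \left(-116\right) = \left(-17 - \left(\frac{1}{8} + \frac{\sqrt{2}}{8}\right)\right) \left(-116\right) = \left(- \frac{137}{8} - \frac{\sqrt{2}}{8}\right) \left(-116\right) = \frac{3973}{2} + \frac{29 \sqrt{2}}{2}$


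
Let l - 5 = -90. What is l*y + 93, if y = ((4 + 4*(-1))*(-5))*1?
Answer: 93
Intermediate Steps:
l = -85 (l = 5 - 90 = -85)
y = 0 (y = ((4 - 4)*(-5))*1 = (0*(-5))*1 = 0*1 = 0)
l*y + 93 = -85*0 + 93 = 0 + 93 = 93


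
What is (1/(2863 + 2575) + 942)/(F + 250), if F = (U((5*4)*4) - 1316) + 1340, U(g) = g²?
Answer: 5122597/36293212 ≈ 0.14114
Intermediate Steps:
F = 6424 (F = (((5*4)*4)² - 1316) + 1340 = ((20*4)² - 1316) + 1340 = (80² - 1316) + 1340 = (6400 - 1316) + 1340 = 5084 + 1340 = 6424)
(1/(2863 + 2575) + 942)/(F + 250) = (1/(2863 + 2575) + 942)/(6424 + 250) = (1/5438 + 942)/6674 = (1/5438 + 942)*(1/6674) = (5122597/5438)*(1/6674) = 5122597/36293212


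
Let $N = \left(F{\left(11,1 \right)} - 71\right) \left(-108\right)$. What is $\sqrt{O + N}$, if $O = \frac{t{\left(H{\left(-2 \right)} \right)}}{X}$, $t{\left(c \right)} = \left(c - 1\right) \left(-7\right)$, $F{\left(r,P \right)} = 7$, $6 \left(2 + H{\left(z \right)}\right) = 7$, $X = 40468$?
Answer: $\frac{\sqrt{101875497239046}}{121404} \approx 83.138$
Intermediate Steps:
$H{\left(z \right)} = - \frac{5}{6}$ ($H{\left(z \right)} = -2 + \frac{1}{6} \cdot 7 = -2 + \frac{7}{6} = - \frac{5}{6}$)
$t{\left(c \right)} = 7 - 7 c$ ($t{\left(c \right)} = \left(-1 + c\right) \left(-7\right) = 7 - 7 c$)
$N = 6912$ ($N = \left(7 - 71\right) \left(-108\right) = \left(-64\right) \left(-108\right) = 6912$)
$O = \frac{77}{242808}$ ($O = \frac{7 - - \frac{35}{6}}{40468} = \left(7 + \frac{35}{6}\right) \frac{1}{40468} = \frac{77}{6} \cdot \frac{1}{40468} = \frac{77}{242808} \approx 0.00031712$)
$\sqrt{O + N} = \sqrt{\frac{77}{242808} + 6912} = \sqrt{\frac{1678288973}{242808}} = \frac{\sqrt{101875497239046}}{121404}$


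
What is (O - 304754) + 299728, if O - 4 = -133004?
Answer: -138026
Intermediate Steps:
O = -133000 (O = 4 - 133004 = -133000)
(O - 304754) + 299728 = (-133000 - 304754) + 299728 = -437754 + 299728 = -138026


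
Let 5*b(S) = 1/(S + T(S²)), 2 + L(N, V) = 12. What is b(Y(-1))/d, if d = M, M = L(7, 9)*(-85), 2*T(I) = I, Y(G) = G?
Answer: 1/2125 ≈ 0.00047059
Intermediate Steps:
L(N, V) = 10 (L(N, V) = -2 + 12 = 10)
T(I) = I/2
b(S) = 1/(5*(S + S²/2))
M = -850 (M = 10*(-85) = -850)
d = -850
b(Y(-1))/d = ((⅖)/(-1*(2 - 1)))/(-850) = ((⅖)*(-1)/1)*(-1/850) = ((⅖)*(-1)*1)*(-1/850) = -⅖*(-1/850) = 1/2125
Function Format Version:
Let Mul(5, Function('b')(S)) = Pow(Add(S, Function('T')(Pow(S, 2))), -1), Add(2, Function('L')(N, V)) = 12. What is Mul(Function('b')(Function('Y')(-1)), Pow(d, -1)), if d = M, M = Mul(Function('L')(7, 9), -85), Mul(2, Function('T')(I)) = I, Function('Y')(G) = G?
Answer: Rational(1, 2125) ≈ 0.00047059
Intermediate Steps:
Function('L')(N, V) = 10 (Function('L')(N, V) = Add(-2, 12) = 10)
Function('T')(I) = Mul(Rational(1, 2), I)
Function('b')(S) = Mul(Rational(1, 5), Pow(Add(S, Mul(Rational(1, 2), Pow(S, 2))), -1))
M = -850 (M = Mul(10, -85) = -850)
d = -850
Mul(Function('b')(Function('Y')(-1)), Pow(d, -1)) = Mul(Mul(Rational(2, 5), Pow(-1, -1), Pow(Add(2, -1), -1)), Pow(-850, -1)) = Mul(Mul(Rational(2, 5), -1, Pow(1, -1)), Rational(-1, 850)) = Mul(Mul(Rational(2, 5), -1, 1), Rational(-1, 850)) = Mul(Rational(-2, 5), Rational(-1, 850)) = Rational(1, 2125)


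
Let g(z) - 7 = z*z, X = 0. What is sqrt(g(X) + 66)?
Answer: sqrt(73) ≈ 8.5440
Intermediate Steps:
g(z) = 7 + z**2 (g(z) = 7 + z*z = 7 + z**2)
sqrt(g(X) + 66) = sqrt((7 + 0**2) + 66) = sqrt((7 + 0) + 66) = sqrt(7 + 66) = sqrt(73)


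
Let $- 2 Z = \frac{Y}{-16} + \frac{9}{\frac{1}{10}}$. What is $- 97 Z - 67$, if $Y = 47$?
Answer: $\frac{132977}{32} \approx 4155.5$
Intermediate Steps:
$Z = - \frac{1393}{32}$ ($Z = - \frac{\frac{47}{-16} + \frac{9}{\frac{1}{10}}}{2} = - \frac{47 \left(- \frac{1}{16}\right) + 9 \frac{1}{\frac{1}{10}}}{2} = - \frac{- \frac{47}{16} + 9 \cdot 10}{2} = - \frac{- \frac{47}{16} + 90}{2} = \left(- \frac{1}{2}\right) \frac{1393}{16} = - \frac{1393}{32} \approx -43.531$)
$- 97 Z - 67 = \left(-97\right) \left(- \frac{1393}{32}\right) - 67 = \frac{135121}{32} - 67 = \frac{132977}{32}$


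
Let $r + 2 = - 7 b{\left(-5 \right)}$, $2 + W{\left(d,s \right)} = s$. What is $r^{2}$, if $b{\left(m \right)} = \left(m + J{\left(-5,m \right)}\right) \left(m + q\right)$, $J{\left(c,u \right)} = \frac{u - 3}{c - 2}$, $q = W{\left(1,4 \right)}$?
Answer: $6889$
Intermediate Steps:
$W{\left(d,s \right)} = -2 + s$
$q = 2$ ($q = -2 + 4 = 2$)
$J{\left(c,u \right)} = \frac{-3 + u}{-2 + c}$
$b{\left(m \right)} = \left(2 + m\right) \left(\frac{3}{7} + \frac{6 m}{7}\right)$ ($b{\left(m \right)} = \left(m + \frac{-3 + m}{-2 - 5}\right) \left(m + 2\right) = \left(m + \frac{-3 + m}{-7}\right) \left(2 + m\right) = \left(m - \frac{-3 + m}{7}\right) \left(2 + m\right) = \left(m - \left(- \frac{3}{7} + \frac{m}{7}\right)\right) \left(2 + m\right) = \left(\frac{3}{7} + \frac{6 m}{7}\right) \left(2 + m\right) = \left(2 + m\right) \left(\frac{3}{7} + \frac{6 m}{7}\right)$)
$r = -83$ ($r = -2 - 7 \left(\frac{6}{7} + \frac{6 \left(-5\right)^{2}}{7} + \frac{15}{7} \left(-5\right)\right) = -2 - 7 \left(\frac{6}{7} + \frac{6}{7} \cdot 25 - \frac{75}{7}\right) = -2 - 7 \left(\frac{6}{7} + \frac{150}{7} - \frac{75}{7}\right) = -2 - 81 = -83$)
$r^{2} = \left(-83\right)^{2} = 6889$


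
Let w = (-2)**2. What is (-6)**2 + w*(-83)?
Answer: -296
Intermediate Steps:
w = 4
(-6)**2 + w*(-83) = (-6)**2 + 4*(-83) = 36 - 332 = -296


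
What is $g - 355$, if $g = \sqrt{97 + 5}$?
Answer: $-355 + \sqrt{102} \approx -344.9$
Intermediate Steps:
$g = \sqrt{102} \approx 10.1$
$g - 355 = \sqrt{102} - 355 = -355 + \sqrt{102}$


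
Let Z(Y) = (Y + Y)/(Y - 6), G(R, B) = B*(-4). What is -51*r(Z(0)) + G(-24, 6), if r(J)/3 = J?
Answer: -24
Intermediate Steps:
G(R, B) = -4*B
Z(Y) = 2*Y/(-6 + Y) (Z(Y) = (2*Y)/(-6 + Y) = 2*Y/(-6 + Y))
r(J) = 3*J
-51*r(Z(0)) + G(-24, 6) = -153*2*0/(-6 + 0) - 4*6 = -153*2*0/(-6) - 24 = -153*2*0*(-⅙) - 24 = -153*0 - 24 = -51*0 - 24 = 0 - 24 = -24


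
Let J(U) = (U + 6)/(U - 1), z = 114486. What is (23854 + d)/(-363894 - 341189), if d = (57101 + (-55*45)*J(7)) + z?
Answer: -380157/1410166 ≈ -0.26958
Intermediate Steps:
J(U) = (6 + U)/(-1 + U)
d = 332449/2 (d = (57101 + (-55*45)*((6 + 7)/(-1 + 7))) + 114486 = (57101 - 2475*13/6) + 114486 = (57101 - 10725/2) + 114486 = 103477/2 + 114486 = 332449/2 ≈ 1.6622e+5)
(23854 + d)/(-363894 - 341189) = (23854 + 332449/2)/(-363894 - 341189) = (380157/2)/(-705083) = (380157/2)*(-1/705083) = -380157/1410166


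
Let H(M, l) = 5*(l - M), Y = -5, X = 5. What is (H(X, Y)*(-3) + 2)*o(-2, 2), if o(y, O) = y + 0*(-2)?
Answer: -304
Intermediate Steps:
o(y, O) = y (o(y, O) = y + 0 = y)
H(M, l) = -5*M + 5*l
(H(X, Y)*(-3) + 2)*o(-2, 2) = ((-5*5 + 5*(-5))*(-3) + 2)*(-2) = ((-25 - 25)*(-3) + 2)*(-2) = (-50*(-3) + 2)*(-2) = (150 + 2)*(-2) = 152*(-2) = -304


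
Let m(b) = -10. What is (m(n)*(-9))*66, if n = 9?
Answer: 5940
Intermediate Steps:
(m(n)*(-9))*66 = -10*(-9)*66 = 90*66 = 5940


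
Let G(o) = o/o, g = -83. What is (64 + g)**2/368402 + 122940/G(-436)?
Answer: 45291342241/368402 ≈ 1.2294e+5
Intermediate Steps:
G(o) = 1
(64 + g)**2/368402 + 122940/G(-436) = (64 - 83)**2/368402 + 122940/1 = (-19)**2*(1/368402) + 122940*1 = 361*(1/368402) + 122940 = 361/368402 + 122940 = 45291342241/368402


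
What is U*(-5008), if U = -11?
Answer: 55088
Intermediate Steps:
U*(-5008) = -11*(-5008) = 55088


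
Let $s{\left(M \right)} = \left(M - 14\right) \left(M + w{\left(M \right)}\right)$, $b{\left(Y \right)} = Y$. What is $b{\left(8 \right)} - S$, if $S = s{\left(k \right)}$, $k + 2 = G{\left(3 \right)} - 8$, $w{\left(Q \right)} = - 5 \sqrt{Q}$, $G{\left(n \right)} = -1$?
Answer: $-267 - 125 i \sqrt{11} \approx -267.0 - 414.58 i$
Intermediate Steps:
$k = -11$ ($k = -2 - 9 = -11$)
$s{\left(M \right)} = \left(-14 + M\right) \left(M - 5 \sqrt{M}\right)$ ($s{\left(M \right)} = \left(M - 14\right) \left(M - 5 \sqrt{M}\right) = \left(-14 + M\right) \left(M - 5 \sqrt{M}\right)$)
$S = 275 + 125 i \sqrt{11}$ ($S = \left(-11\right)^{2} - -154 - 5 \left(-11\right)^{\frac{3}{2}} + 70 \sqrt{-11} = 121 + 154 - 5 \left(- 11 i \sqrt{11}\right) + 70 i \sqrt{11} = 121 + 154 + 55 i \sqrt{11} + 70 i \sqrt{11} = 275 + 125 i \sqrt{11} \approx 275.0 + 414.58 i$)
$b{\left(8 \right)} - S = 8 - \left(275 + 125 i \sqrt{11}\right) = -267 - 125 i \sqrt{11}$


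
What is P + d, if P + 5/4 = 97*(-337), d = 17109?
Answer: -62325/4 ≈ -15581.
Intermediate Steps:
P = -130761/4 (P = -5/4 + 97*(-337) = -5/4 - 32689 = -130761/4 ≈ -32690.)
P + d = -130761/4 + 17109 = -62325/4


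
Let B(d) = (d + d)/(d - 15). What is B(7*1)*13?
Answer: -91/4 ≈ -22.750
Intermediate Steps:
B(d) = 2*d/(-15 + d) (B(d) = (2*d)/(-15 + d) = 2*d/(-15 + d))
B(7*1)*13 = (2*(7*1)/(-15 + 7*1))*13 = (2*7/(-15 + 7))*13 = (2*7/(-8))*13 = (2*7*(-1/8))*13 = -7/4*13 = -91/4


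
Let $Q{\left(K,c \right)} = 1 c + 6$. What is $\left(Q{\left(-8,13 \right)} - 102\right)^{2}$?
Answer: $6889$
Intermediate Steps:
$Q{\left(K,c \right)} = 6 + c$ ($Q{\left(K,c \right)} = c + 6 = 6 + c$)
$\left(Q{\left(-8,13 \right)} - 102\right)^{2} = \left(\left(6 + 13\right) - 102\right)^{2} = \left(19 - 102\right)^{2} = \left(-83\right)^{2} = 6889$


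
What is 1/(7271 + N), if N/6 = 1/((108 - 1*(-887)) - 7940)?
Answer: 2315/16832363 ≈ 0.00013753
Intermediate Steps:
N = -2/2315 (N = 6/((108 - 1*(-887)) - 7940) = 6/((108 + 887) - 7940) = 6/(995 - 7940) = 6/(-6945) = 6*(-1/6945) = -2/2315 ≈ -0.00086393)
1/(7271 + N) = 1/(7271 - 2/2315) = 1/(16832363/2315) = 2315/16832363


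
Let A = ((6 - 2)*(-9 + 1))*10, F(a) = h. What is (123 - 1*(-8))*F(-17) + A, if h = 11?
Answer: 1121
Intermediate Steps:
F(a) = 11
A = -320 (A = (4*(-8))*10 = -32*10 = -320)
(123 - 1*(-8))*F(-17) + A = (123 - 1*(-8))*11 - 320 = (123 + 8)*11 - 320 = 131*11 - 320 = 1441 - 320 = 1121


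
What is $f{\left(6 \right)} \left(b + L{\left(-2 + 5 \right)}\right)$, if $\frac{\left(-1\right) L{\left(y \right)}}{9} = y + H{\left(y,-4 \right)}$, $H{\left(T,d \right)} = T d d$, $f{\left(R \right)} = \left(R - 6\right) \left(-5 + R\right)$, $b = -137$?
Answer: $0$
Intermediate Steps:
$f{\left(R \right)} = \left(-6 + R\right) \left(-5 + R\right)$
$H{\left(T,d \right)} = T d^{2}$
$L{\left(y \right)} = - 153 y$ ($L{\left(y \right)} = - 9 \left(y + y \left(-4\right)^{2}\right) = - 9 \left(y + y 16\right) = - 9 \left(y + 16 y\right) = - 9 \cdot 17 y = - 153 y$)
$f{\left(6 \right)} \left(b + L{\left(-2 + 5 \right)}\right) = \left(30 + 6^{2} - 66\right) \left(-137 - 153 \left(-2 + 5\right)\right) = \left(30 + 36 - 66\right) \left(-137 - 459\right) = 0 \left(-137 - 459\right) = 0 \left(-596\right) = 0$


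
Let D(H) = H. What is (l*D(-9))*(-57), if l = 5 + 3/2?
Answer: 6669/2 ≈ 3334.5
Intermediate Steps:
l = 13/2 (l = 5 + (½)*3 = 5 + 3/2 = 13/2 ≈ 6.5000)
(l*D(-9))*(-57) = ((13/2)*(-9))*(-57) = -117/2*(-57) = 6669/2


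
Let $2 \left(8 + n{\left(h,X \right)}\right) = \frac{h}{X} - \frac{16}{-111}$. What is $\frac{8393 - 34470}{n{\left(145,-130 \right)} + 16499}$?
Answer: $- \frac{150516444}{95183249} \approx -1.5813$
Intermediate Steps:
$n{\left(h,X \right)} = - \frac{880}{111} + \frac{h}{2 X}$ ($n{\left(h,X \right)} = -8 + \frac{\frac{h}{X} - \frac{16}{-111}}{2} = -8 + \frac{\frac{h}{X} - - \frac{16}{111}}{2} = -8 + \frac{\frac{h}{X} + \frac{16}{111}}{2} = -8 + \frac{\frac{16}{111} + \frac{h}{X}}{2} = -8 + \left(\frac{8}{111} + \frac{h}{2 X}\right) = - \frac{880}{111} + \frac{h}{2 X}$)
$\frac{8393 - 34470}{n{\left(145,-130 \right)} + 16499} = \frac{8393 - 34470}{\left(- \frac{880}{111} + \frac{1}{2} \cdot 145 \frac{1}{-130}\right) + 16499} = - \frac{26077}{\left(- \frac{880}{111} + \frac{1}{2} \cdot 145 \left(- \frac{1}{130}\right)\right) + 16499} = - \frac{26077}{\left(- \frac{880}{111} - \frac{29}{52}\right) + 16499} = - \frac{26077}{- \frac{48979}{5772} + 16499} = - \frac{26077}{\frac{95183249}{5772}} = \left(-26077\right) \frac{5772}{95183249} = - \frac{150516444}{95183249}$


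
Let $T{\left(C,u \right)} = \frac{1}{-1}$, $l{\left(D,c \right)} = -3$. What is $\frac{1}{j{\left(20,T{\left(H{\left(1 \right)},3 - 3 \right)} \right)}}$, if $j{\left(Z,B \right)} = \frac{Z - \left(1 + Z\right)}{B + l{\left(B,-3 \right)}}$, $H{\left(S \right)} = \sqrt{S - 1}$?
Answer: $4$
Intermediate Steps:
$H{\left(S \right)} = \sqrt{-1 + S}$
$T{\left(C,u \right)} = -1$
$j{\left(Z,B \right)} = - \frac{1}{-3 + B}$ ($j{\left(Z,B \right)} = \frac{Z - \left(1 + Z\right)}{B - 3} = - \frac{1}{-3 + B}$)
$\frac{1}{j{\left(20,T{\left(H{\left(1 \right)},3 - 3 \right)} \right)}} = \frac{1}{\left(-1\right) \frac{1}{-3 - 1}} = \frac{1}{\left(-1\right) \frac{1}{-4}} = \frac{1}{\left(-1\right) \left(- \frac{1}{4}\right)} = \frac{1}{\frac{1}{4}} = 4$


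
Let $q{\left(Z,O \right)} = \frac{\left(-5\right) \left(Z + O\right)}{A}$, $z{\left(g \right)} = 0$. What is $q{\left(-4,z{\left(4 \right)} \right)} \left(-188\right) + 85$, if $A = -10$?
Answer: $461$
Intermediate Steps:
$q{\left(Z,O \right)} = \frac{O}{2} + \frac{Z}{2}$ ($q{\left(Z,O \right)} = \frac{\left(-5\right) \left(Z + O\right)}{-10} = - 5 \left(O + Z\right) \left(- \frac{1}{10}\right) = \left(- 5 O - 5 Z\right) \left(- \frac{1}{10}\right) = \frac{O}{2} + \frac{Z}{2}$)
$q{\left(-4,z{\left(4 \right)} \right)} \left(-188\right) + 85 = \left(\frac{1}{2} \cdot 0 + \frac{1}{2} \left(-4\right)\right) \left(-188\right) + 85 = \left(0 - 2\right) \left(-188\right) + 85 = \left(-2\right) \left(-188\right) + 85 = 376 + 85 = 461$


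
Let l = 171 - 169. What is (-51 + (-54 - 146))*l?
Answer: -502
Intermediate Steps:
l = 2
(-51 + (-54 - 146))*l = (-51 + (-54 - 146))*2 = (-51 - 200)*2 = -251*2 = -502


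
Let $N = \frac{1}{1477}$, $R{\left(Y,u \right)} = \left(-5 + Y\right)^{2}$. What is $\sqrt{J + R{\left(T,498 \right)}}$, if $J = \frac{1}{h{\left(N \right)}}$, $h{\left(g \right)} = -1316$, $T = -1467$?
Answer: $\frac{\sqrt{938139467447}}{658} \approx 1472.0$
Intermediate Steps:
$N = \frac{1}{1477} \approx 0.00067705$
$J = - \frac{1}{1316}$ ($J = \frac{1}{-1316} = - \frac{1}{1316} \approx -0.00075988$)
$\sqrt{J + R{\left(T,498 \right)}} = \sqrt{- \frac{1}{1316} + \left(-5 - 1467\right)^{2}} = \sqrt{- \frac{1}{1316} + \left(-1472\right)^{2}} = \sqrt{- \frac{1}{1316} + 2166784} = \sqrt{\frac{2851487743}{1316}} = \frac{\sqrt{938139467447}}{658}$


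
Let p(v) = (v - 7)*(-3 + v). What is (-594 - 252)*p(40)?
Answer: -1032966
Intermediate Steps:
p(v) = (-7 + v)*(-3 + v)
(-594 - 252)*p(40) = (-594 - 252)*(21 + 40² - 10*40) = -846*(21 + 1600 - 400) = -846*1221 = -1032966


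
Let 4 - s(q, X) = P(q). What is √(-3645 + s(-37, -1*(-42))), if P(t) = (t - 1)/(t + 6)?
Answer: I*√3500179/31 ≈ 60.351*I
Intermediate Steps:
P(t) = (-1 + t)/(6 + t)
s(q, X) = 4 - (-1 + q)/(6 + q)
√(-3645 + s(-37, -1*(-42))) = √(-3645 + (25 + 3*(-37))/(6 - 37)) = √(-3645 + (25 - 111)/(-31)) = √(-3645 - 1/31*(-86)) = √(-3645 + 86/31) = √(-112909/31) = I*√3500179/31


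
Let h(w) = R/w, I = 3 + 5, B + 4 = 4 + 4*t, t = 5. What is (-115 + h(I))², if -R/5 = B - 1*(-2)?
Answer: 265225/16 ≈ 16577.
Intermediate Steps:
B = 20 (B = -4 + (4 + 4*5) = -4 + (4 + 20) = -4 + 24 = 20)
I = 8
R = -110 (R = -5*(20 - 1*(-2)) = -5*(20 + 2) = -5*22 = -110)
h(w) = -110/w
(-115 + h(I))² = (-115 - 110/8)² = (-115 - 110*⅛)² = (-115 - 55/4)² = (-515/4)² = 265225/16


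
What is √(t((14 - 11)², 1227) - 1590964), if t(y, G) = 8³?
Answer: 2*I*√397613 ≈ 1261.1*I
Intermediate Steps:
t(y, G) = 512
√(t((14 - 11)², 1227) - 1590964) = √(512 - 1590964) = √(-1590452) = 2*I*√397613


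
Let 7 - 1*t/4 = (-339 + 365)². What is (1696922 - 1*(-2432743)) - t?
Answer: 4132341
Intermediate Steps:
t = -2676 (t = 28 - 4*(-339 + 365)² = 28 - 4*26² = 28 - 4*676 = 28 - 2704 = -2676)
(1696922 - 1*(-2432743)) - t = (1696922 - 1*(-2432743)) - 1*(-2676) = (1696922 + 2432743) + 2676 = 4129665 + 2676 = 4132341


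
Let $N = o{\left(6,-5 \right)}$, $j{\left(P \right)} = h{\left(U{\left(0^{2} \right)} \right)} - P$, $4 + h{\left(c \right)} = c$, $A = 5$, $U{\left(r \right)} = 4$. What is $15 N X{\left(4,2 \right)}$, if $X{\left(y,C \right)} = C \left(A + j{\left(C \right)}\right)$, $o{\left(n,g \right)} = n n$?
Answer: $3240$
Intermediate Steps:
$h{\left(c \right)} = -4 + c$
$j{\left(P \right)} = - P$ ($j{\left(P \right)} = \left(-4 + 4\right) - P = 0 - P = - P$)
$o{\left(n,g \right)} = n^{2}$
$X{\left(y,C \right)} = C \left(5 - C\right)$
$N = 36$ ($N = 6^{2} = 36$)
$15 N X{\left(4,2 \right)} = 15 \cdot 36 \cdot 2 \left(5 - 2\right) = 540 \cdot 2 \left(5 - 2\right) = 540 \cdot 2 \cdot 3 = 540 \cdot 6 = 3240$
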